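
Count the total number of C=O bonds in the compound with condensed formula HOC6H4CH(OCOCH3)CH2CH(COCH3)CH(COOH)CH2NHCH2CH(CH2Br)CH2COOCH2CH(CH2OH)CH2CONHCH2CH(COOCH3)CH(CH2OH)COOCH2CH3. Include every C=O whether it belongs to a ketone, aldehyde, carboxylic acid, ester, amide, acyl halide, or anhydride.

7

CH(OCOCH3): ester, 1 C=O (running total 1).
CH(COCH3): ketone, 1 C=O (running total 2).
CH(COOH): carboxylic acid, 1 C=O (running total 3).
CH2COOCH2: ester, 1 C=O (running total 4).
CH2CONHCH2: amide, 1 C=O (running total 5).
CH(COOCH3): ester, 1 C=O (running total 6).
COOCH2CH3: ester, 1 C=O (running total 7).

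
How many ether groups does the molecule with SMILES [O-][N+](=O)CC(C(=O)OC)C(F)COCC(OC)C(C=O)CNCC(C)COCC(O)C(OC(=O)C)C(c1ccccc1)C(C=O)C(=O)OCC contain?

Working along the chain:
  O2NCH2: –NO2 on carbon → nitro group.
  CH(COOCH3): pendant –COOCH3: carbonyl C bonded to C and –OCH3 → ester.
  CH(F): halogen on an sp³ carbon → alkyl halide.
  CH2OCH2: C–O–C with sp³ carbons on both sides and no adjacent C=O → ether.
  CH(OCH3): pendant –OCH3: C–O–C with sp³ C, no adjacent C=O → ether.
  CH(CHO): pendant –CHO: carbonyl C bonded to C and H → aldehyde.
  CH2NHCH2: C–N–C with sp³ carbons and no adjacent C=O → amine (secondary).
  CH2OCH2: C–O–C with sp³ carbons on both sides and no adjacent C=O → ether.
  CH(OH): –OH on an sp³ carbon → alcohol (secondary).
  CH(OCOCH3): pendant –OC(=O)CH3: an acyloxy group → ester.
  CH(C6H5): pendant –C6H5: benzene ring → arene.
  CH(CHO): pendant –CHO: carbonyl C bonded to C and H → aldehyde.
  COOCH2CH3: –C(=O)OCH2CH3: carbonyl C bonded to C and to –OEt → ester.
Ether appears at: CH2OCH2, CH(OCH3), CH2OCH2 → 3.

3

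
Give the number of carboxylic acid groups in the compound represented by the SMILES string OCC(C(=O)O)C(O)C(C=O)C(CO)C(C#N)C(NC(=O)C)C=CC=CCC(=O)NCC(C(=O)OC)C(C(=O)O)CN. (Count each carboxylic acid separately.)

Working along the chain:
  HOCH2: HO– on an sp³ carbon → alcohol.
  CH(COOH): pendant –COOH: carbonyl C bonded to C and –OH → carboxylic acid.
  CH(OH): –OH on an sp³ carbon → alcohol (secondary).
  CH(CHO): pendant –CHO: carbonyl C bonded to C and H → aldehyde.
  CH(CH2OH): pendant –CH2OH on an sp³ backbone C → alcohol.
  CH(CN): pendant –C≡N: nitrile.
  CH(NHCOCH3): pendant –NHC(=O)CH3: N bonded to a carbonyl → amide (not amine).
  CH=CH: C=C double bond → alkene.
  CH=CH: C=C double bond → alkene.
  CH2CONHCH2: –C(=O)–N– linkage → amide (the N is not an amine).
  CH(COOCH3): pendant –COOCH3: carbonyl C bonded to C and –OCH3 → ester.
  CH(COOH): pendant –COOH: carbonyl C bonded to C and –OH → carboxylic acid.
  CH2NH2: –NH2 on an sp³ carbon with no adjacent C=O → amine.
Carboxylic acid appears at: CH(COOH), CH(COOH) → 2.

2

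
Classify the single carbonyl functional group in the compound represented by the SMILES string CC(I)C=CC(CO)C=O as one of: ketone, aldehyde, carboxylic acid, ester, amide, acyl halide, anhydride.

The carbonyl is in the CHO segment: terminal –CHO: carbonyl C bonded to H and C → aldehyde.

aldehyde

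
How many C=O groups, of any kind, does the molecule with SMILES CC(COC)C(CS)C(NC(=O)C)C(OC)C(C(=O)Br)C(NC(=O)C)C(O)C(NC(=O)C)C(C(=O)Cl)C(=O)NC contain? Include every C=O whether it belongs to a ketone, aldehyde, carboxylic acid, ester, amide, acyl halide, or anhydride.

6

CH(NHCOCH3): amide, 1 C=O (running total 1).
CH(COBr): acyl halide, 1 C=O (running total 2).
CH(NHCOCH3): amide, 1 C=O (running total 3).
CH(NHCOCH3): amide, 1 C=O (running total 4).
CH(COCl): acyl halide, 1 C=O (running total 5).
CONHCH3: amide, 1 C=O (running total 6).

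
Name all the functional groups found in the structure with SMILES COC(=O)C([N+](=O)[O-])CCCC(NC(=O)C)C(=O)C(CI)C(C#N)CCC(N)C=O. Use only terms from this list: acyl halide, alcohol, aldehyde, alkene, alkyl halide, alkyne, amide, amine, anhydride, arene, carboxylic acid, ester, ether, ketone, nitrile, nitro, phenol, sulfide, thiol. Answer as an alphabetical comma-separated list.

CH3O–C(=O)–: carbonyl C bonded to C and to –OCH3 → ester (not ketone + ether).
–NO2 on an sp³ carbon → nitro (the N=O is not a carbonyl).
pendant –NHC(=O)CH3: N bonded to a carbonyl → amide (not amine).
–C(=O)– with carbon on both sides → ketone.
pendant –CH2X: halogen on sp³ carbon → alkyl halide.
pendant –C≡N: nitrile.
–NH2 on an sp³ carbon with no adjacent C=O → amine.
terminal –CHO: carbonyl C bonded to H and C → aldehyde.

aldehyde, alkyl halide, amide, amine, ester, ketone, nitrile, nitro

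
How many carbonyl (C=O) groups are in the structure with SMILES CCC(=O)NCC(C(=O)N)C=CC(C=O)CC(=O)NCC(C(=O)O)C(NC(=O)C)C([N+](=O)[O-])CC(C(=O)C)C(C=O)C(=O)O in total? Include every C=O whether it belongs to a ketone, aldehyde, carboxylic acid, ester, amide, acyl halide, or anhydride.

9

CH2CONHCH2: amide, 1 C=O (running total 1).
CH(CONH2): amide, 1 C=O (running total 2).
CH(CHO): aldehyde, 1 C=O (running total 3).
CH2CONHCH2: amide, 1 C=O (running total 4).
CH(COOH): carboxylic acid, 1 C=O (running total 5).
CH(NHCOCH3): amide, 1 C=O (running total 6).
CH(COCH3): ketone, 1 C=O (running total 7).
CH(CHO): aldehyde, 1 C=O (running total 8).
COOH: carboxylic acid, 1 C=O (running total 9).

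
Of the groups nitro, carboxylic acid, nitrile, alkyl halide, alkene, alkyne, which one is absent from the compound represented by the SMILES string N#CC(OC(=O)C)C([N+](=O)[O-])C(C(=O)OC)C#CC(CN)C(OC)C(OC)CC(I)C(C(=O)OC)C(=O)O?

alkene

carboxylic acid: present (COOH — –COOH: carbonyl C bonded to –OH and C → carboxylic acid (the –OH is not a separate alcohol)).
alkyl halide: present (CH(I) — halogen on an sp³ carbon → alkyl halide).
nitro: present (CH(NO2) — –NO2 on an sp³ carbon → nitro (the N=O is not a carbonyl)).
nitrile: present (N≡C — N≡C–: carbon triple-bonded to nitrogen → nitrile).
alkyne: present (C≡C — C≡C triple bond → alkyne).
alkene: no segment matches this pattern.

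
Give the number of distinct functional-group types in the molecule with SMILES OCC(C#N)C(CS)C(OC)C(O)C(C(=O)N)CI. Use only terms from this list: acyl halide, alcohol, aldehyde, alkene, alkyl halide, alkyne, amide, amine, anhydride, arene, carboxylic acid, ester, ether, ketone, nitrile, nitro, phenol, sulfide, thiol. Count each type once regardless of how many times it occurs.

HO– on an sp³ carbon → alcohol.
pendant –C≡N: nitrile.
pendant –CH2SH → thiol.
pendant –OCH3: C–O–C with sp³ C, no adjacent C=O → ether.
–OH on an sp³ carbon → alcohol (secondary).
pendant –CONH2: carbonyl C bonded to C and N → amide.
halogen on an sp³ carbon → alkyl halide.
Distinct types present: alcohol, alkyl halide, amide, ether, nitrile, thiol.

6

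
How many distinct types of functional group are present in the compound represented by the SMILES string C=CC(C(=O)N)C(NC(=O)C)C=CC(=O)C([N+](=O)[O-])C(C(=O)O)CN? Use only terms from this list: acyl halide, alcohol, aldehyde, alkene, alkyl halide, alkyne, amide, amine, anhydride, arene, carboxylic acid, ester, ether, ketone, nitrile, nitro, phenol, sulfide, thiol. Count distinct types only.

6

Reading the structure from left to right:
  CH2=CH: C=C double bond → alkene.
  CH(CONH2): pendant –CONH2: carbonyl C bonded to C and N → amide.
  CH(NHCOCH3): pendant –NHC(=O)CH3: N bonded to a carbonyl → amide (not amine).
  CH=CH: C=C double bond → alkene.
  CO: –C(=O)– with carbon on both sides → ketone.
  CH(NO2): –NO2 on an sp³ carbon → nitro (the N=O is not a carbonyl).
  CH(COOH): pendant –COOH: carbonyl C bonded to C and –OH → carboxylic acid.
  CH2NH2: –NH2 on an sp³ carbon with no adjacent C=O → amine.
Distinct types present: alkene, amide, amine, carboxylic acid, ketone, nitro.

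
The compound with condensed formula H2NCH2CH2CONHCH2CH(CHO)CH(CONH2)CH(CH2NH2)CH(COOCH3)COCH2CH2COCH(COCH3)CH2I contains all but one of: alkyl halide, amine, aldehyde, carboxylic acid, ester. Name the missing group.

carboxylic acid

alkyl halide: present (CH2I — halogen on an sp³ carbon → alkyl halide).
amine: present (H2NCH2 — –NH2 on an sp³ carbon with no adjacent C=O → amine).
aldehyde: present (CH(CHO) — pendant –CHO: carbonyl C bonded to C and H → aldehyde).
ester: present (CH(COOCH3) — pendant –COOCH3: carbonyl C bonded to C and –OCH3 → ester).
carboxylic acid: absent. In CH(COOCH3), the acyl oxygen is bonded to carbon (–O–C), not to H, so this is an ester. In each of CH2CONHCH2 and CH(CONH2), the carbonyl is bonded to nitrogen, not to –OH; that is an amide.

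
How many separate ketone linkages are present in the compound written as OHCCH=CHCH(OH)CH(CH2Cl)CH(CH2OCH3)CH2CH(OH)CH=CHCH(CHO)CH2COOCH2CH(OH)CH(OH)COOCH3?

terminal –CHO: carbonyl C bonded to H and C → aldehyde.
C=C double bond → alkene.
–OH on an sp³ carbon → alcohol (secondary).
pendant –CH2X: halogen on sp³ carbon → alkyl halide.
pendant –CH2OCH3: C–O–C linkage → ether.
–OH on an sp³ carbon → alcohol (secondary).
C=C double bond → alkene.
pendant –CHO: carbonyl C bonded to C and H → aldehyde.
–C(=O)–O–C with C on the carbonyl side → ester.
–OH on an sp³ carbon → alcohol (secondary).
–OH on an sp³ carbon → alcohol (secondary).
–C(=O)OCH3: carbonyl C bonded to C and to –OCH3 → ester (not ketone + ether).
No segment is a ketone: OHC is aldehyde, not ketone; CH(CHO) is aldehyde, not ketone; CH2COOCH2 is ester, not ketone. → 0.

0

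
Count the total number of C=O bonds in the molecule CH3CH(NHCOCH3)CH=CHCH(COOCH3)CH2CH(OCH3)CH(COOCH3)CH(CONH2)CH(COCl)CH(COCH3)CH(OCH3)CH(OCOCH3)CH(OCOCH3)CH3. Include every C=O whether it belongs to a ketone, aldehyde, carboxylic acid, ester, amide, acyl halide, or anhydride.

8

CH(NHCOCH3): amide, 1 C=O (running total 1).
CH(COOCH3): ester, 1 C=O (running total 2).
CH(COOCH3): ester, 1 C=O (running total 3).
CH(CONH2): amide, 1 C=O (running total 4).
CH(COCl): acyl halide, 1 C=O (running total 5).
CH(COCH3): ketone, 1 C=O (running total 6).
CH(OCOCH3): ester, 1 C=O (running total 7).
CH(OCOCH3): ester, 1 C=O (running total 8).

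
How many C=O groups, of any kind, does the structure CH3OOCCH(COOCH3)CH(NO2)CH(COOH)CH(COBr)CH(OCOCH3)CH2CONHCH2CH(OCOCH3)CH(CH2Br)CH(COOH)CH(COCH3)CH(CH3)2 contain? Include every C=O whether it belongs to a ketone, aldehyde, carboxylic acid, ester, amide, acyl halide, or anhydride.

9

CH3OOC: ester, 1 C=O (running total 1).
CH(COOCH3): ester, 1 C=O (running total 2).
CH(COOH): carboxylic acid, 1 C=O (running total 3).
CH(COBr): acyl halide, 1 C=O (running total 4).
CH(OCOCH3): ester, 1 C=O (running total 5).
CH2CONHCH2: amide, 1 C=O (running total 6).
CH(OCOCH3): ester, 1 C=O (running total 7).
CH(COOH): carboxylic acid, 1 C=O (running total 8).
CH(COCH3): ketone, 1 C=O (running total 9).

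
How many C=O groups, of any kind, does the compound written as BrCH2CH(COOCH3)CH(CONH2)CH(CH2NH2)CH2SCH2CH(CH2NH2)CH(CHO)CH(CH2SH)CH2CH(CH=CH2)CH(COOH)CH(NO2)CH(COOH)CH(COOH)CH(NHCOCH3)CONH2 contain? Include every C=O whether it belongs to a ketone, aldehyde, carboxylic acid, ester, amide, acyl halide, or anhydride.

CH(COOCH3): ester, 1 C=O (running total 1).
CH(CONH2): amide, 1 C=O (running total 2).
CH(CHO): aldehyde, 1 C=O (running total 3).
CH(COOH): carboxylic acid, 1 C=O (running total 4).
CH(COOH): carboxylic acid, 1 C=O (running total 5).
CH(COOH): carboxylic acid, 1 C=O (running total 6).
CH(NHCOCH3): amide, 1 C=O (running total 7).
CONH2: amide, 1 C=O (running total 8).

8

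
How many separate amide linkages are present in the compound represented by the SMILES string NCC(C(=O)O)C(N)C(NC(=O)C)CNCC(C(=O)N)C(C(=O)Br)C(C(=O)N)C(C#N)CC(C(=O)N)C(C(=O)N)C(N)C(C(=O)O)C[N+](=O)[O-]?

Reading the structure from left to right:
  H2NCH2: –NH2 on an sp³ carbon with no adjacent C=O → amine.
  CH(COOH): pendant –COOH: carbonyl C bonded to C and –OH → carboxylic acid.
  CH(NH2): –NH2 on an sp³ carbon with no adjacent C=O → amine.
  CH(NHCOCH3): pendant –NHC(=O)CH3: N bonded to a carbonyl → amide (not amine).
  CH2NHCH2: C–N–C with sp³ carbons and no adjacent C=O → amine (secondary).
  CH(CONH2): pendant –CONH2: carbonyl C bonded to C and N → amide.
  CH(COBr): pendant –C(=O)X: carbonyl C bonded to C and halogen → acyl halide.
  CH(CONH2): pendant –CONH2: carbonyl C bonded to C and N → amide.
  CH(CN): pendant –C≡N: nitrile.
  CH(CONH2): pendant –CONH2: carbonyl C bonded to C and N → amide.
  CH(CONH2): pendant –CONH2: carbonyl C bonded to C and N → amide.
  CH(NH2): –NH2 on an sp³ carbon with no adjacent C=O → amine.
  CH(COOH): pendant –COOH: carbonyl C bonded to C and –OH → carboxylic acid.
  CH2NO2: –NO2 on carbon → nitro group.
Amide appears at: CH(NHCOCH3), CH(CONH2), CH(CONH2), CH(CONH2), CH(CONH2) → 5.

5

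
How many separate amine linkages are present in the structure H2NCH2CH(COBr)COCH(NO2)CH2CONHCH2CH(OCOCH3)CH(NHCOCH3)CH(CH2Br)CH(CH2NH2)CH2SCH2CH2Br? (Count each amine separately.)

2

Reading the structure from left to right:
  H2NCH2: –NH2 on an sp³ carbon with no adjacent C=O → amine.
  CH(COBr): pendant –C(=O)X: carbonyl C bonded to C and halogen → acyl halide.
  CO: –C(=O)– with carbon on both sides → ketone.
  CH(NO2): –NO2 on an sp³ carbon → nitro (the N=O is not a carbonyl).
  CH2CONHCH2: –C(=O)–N– linkage → amide (the N is not an amine).
  CH(OCOCH3): pendant –OC(=O)CH3: an acyloxy group → ester.
  CH(NHCOCH3): pendant –NHC(=O)CH3: N bonded to a carbonyl → amide (not amine).
  CH(CH2Br): pendant –CH2X: halogen on sp³ carbon → alkyl halide.
  CH(CH2NH2): pendant –CH2NH2: N on sp³ C, no adjacent C=O → amine.
  CH2SCH2: C–S–C linkage → sulfide (thioether).
  CH2Br: halogen on an sp³ carbon → alkyl halide.
Amine appears at: H2NCH2, CH(CH2NH2) → 2.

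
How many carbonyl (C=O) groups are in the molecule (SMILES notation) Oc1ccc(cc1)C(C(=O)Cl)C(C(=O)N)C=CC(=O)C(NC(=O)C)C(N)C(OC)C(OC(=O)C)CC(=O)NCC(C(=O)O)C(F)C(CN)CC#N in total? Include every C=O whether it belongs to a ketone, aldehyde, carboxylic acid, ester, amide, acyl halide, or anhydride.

CH(COCl): acyl halide, 1 C=O (running total 1).
CH(CONH2): amide, 1 C=O (running total 2).
CO: ketone, 1 C=O (running total 3).
CH(NHCOCH3): amide, 1 C=O (running total 4).
CH(OCOCH3): ester, 1 C=O (running total 5).
CH2CONHCH2: amide, 1 C=O (running total 6).
CH(COOH): carboxylic acid, 1 C=O (running total 7).

7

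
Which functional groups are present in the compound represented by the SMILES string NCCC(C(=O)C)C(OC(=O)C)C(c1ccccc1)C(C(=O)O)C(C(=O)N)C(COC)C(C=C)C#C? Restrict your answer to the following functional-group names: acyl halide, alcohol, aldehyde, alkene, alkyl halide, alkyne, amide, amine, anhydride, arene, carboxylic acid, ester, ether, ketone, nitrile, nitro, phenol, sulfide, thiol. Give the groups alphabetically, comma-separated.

alkene, alkyne, amide, amine, arene, carboxylic acid, ester, ether, ketone

Reading the structure from left to right:
  H2NCH2: –NH2 on an sp³ carbon with no adjacent C=O → amine.
  CH(COCH3): pendant –COCH3: carbonyl C bonded to two carbons → ketone.
  CH(OCOCH3): pendant –OC(=O)CH3: an acyloxy group → ester.
  CH(C6H5): pendant –C6H5: benzene ring → arene.
  CH(COOH): pendant –COOH: carbonyl C bonded to C and –OH → carboxylic acid.
  CH(CONH2): pendant –CONH2: carbonyl C bonded to C and N → amide.
  CH(CH2OCH3): pendant –CH2OCH3: C–O–C linkage → ether.
  CH(CH=CH2): pendant –CH=CH2: C=C double bond → alkene.
  C≡CH: C≡C triple bond → alkyne.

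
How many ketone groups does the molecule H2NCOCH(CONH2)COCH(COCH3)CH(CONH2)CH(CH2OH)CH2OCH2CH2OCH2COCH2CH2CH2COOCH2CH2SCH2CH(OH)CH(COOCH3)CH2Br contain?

Reading the structure from left to right:
  H2NCO: –C(=O)NH2: carbonyl C bonded to C and to N → amide (the N is not a separate amine).
  CH(CONH2): pendant –CONH2: carbonyl C bonded to C and N → amide.
  CO: –C(=O)– with carbon on both sides → ketone.
  CH(COCH3): pendant –COCH3: carbonyl C bonded to two carbons → ketone.
  CH(CONH2): pendant –CONH2: carbonyl C bonded to C and N → amide.
  CH(CH2OH): pendant –CH2OH on an sp³ backbone C → alcohol.
  CH2OCH2: C–O–C with sp³ carbons on both sides and no adjacent C=O → ether.
  CH2OCH2: C–O–C with sp³ carbons on both sides and no adjacent C=O → ether.
  CO: –C(=O)– with carbon on both sides → ketone.
  CH2COOCH2: –C(=O)–O–C with C on the carbonyl side → ester.
  CH2SCH2: C–S–C linkage → sulfide (thioether).
  CH(OH): –OH on an sp³ carbon → alcohol (secondary).
  CH(COOCH3): pendant –COOCH3: carbonyl C bonded to C and –OCH3 → ester.
  CH2Br: halogen on an sp³ carbon → alkyl halide.
Ketone appears at: CO, CH(COCH3), CO → 3.

3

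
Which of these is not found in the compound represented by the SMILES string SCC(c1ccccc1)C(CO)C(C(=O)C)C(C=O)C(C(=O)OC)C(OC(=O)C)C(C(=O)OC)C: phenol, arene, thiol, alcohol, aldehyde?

alcohol: present (CH(CH2OH) — pendant –CH2OH on an sp³ backbone C → alcohol).
aldehyde: present (CH(CHO) — pendant –CHO: carbonyl C bonded to C and H → aldehyde).
thiol: present (HSCH2 — –SH on an sp³ carbon → thiol).
arene: present (CH(C6H5) — pendant –C6H5: benzene ring → arene).
phenol: absent. In CH(CH2OH), the –OH is on an sp³ carbon, not on an aromatic ring, so it is an alcohol.

phenol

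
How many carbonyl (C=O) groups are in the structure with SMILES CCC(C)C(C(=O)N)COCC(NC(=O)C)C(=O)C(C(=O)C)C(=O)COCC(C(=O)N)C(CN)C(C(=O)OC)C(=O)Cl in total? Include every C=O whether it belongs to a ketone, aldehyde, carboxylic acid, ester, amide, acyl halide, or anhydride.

CH(CONH2): amide, 1 C=O (running total 1).
CH(NHCOCH3): amide, 1 C=O (running total 2).
CO: ketone, 1 C=O (running total 3).
CH(COCH3): ketone, 1 C=O (running total 4).
CO: ketone, 1 C=O (running total 5).
CH(CONH2): amide, 1 C=O (running total 6).
CH(COOCH3): ester, 1 C=O (running total 7).
COCl: acyl halide, 1 C=O (running total 8).

8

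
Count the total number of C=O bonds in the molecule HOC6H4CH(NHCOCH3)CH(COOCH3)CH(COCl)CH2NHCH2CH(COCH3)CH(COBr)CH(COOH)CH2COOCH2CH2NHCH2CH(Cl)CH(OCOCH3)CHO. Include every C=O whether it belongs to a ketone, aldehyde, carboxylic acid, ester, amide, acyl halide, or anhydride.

9

CH(NHCOCH3): amide, 1 C=O (running total 1).
CH(COOCH3): ester, 1 C=O (running total 2).
CH(COCl): acyl halide, 1 C=O (running total 3).
CH(COCH3): ketone, 1 C=O (running total 4).
CH(COBr): acyl halide, 1 C=O (running total 5).
CH(COOH): carboxylic acid, 1 C=O (running total 6).
CH2COOCH2: ester, 1 C=O (running total 7).
CH(OCOCH3): ester, 1 C=O (running total 8).
CHO: aldehyde, 1 C=O (running total 9).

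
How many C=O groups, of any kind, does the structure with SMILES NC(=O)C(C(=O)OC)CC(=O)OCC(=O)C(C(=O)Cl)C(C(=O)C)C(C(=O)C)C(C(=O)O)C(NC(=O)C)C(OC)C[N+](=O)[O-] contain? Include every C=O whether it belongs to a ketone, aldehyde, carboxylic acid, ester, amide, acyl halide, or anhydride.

H2NCO: amide, 1 C=O (running total 1).
CH(COOCH3): ester, 1 C=O (running total 2).
CH2COOCH2: ester, 1 C=O (running total 3).
CO: ketone, 1 C=O (running total 4).
CH(COCl): acyl halide, 1 C=O (running total 5).
CH(COCH3): ketone, 1 C=O (running total 6).
CH(COCH3): ketone, 1 C=O (running total 7).
CH(COOH): carboxylic acid, 1 C=O (running total 8).
CH(NHCOCH3): amide, 1 C=O (running total 9).

9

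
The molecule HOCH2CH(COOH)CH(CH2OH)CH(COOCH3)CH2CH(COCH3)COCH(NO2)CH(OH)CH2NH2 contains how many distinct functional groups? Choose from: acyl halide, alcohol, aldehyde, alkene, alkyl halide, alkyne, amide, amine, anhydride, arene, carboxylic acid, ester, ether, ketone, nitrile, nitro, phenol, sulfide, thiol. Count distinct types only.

6

Reading the structure from left to right:
  HOCH2: HO– on an sp³ carbon → alcohol.
  CH(COOH): pendant –COOH: carbonyl C bonded to C and –OH → carboxylic acid.
  CH(CH2OH): pendant –CH2OH on an sp³ backbone C → alcohol.
  CH(COOCH3): pendant –COOCH3: carbonyl C bonded to C and –OCH3 → ester.
  CH(COCH3): pendant –COCH3: carbonyl C bonded to two carbons → ketone.
  CO: –C(=O)– with carbon on both sides → ketone.
  CH(NO2): –NO2 on an sp³ carbon → nitro (the N=O is not a carbonyl).
  CH(OH): –OH on an sp³ carbon → alcohol (secondary).
  CH2NH2: –NH2 on an sp³ carbon with no adjacent C=O → amine.
Distinct types present: alcohol, amine, carboxylic acid, ester, ketone, nitro.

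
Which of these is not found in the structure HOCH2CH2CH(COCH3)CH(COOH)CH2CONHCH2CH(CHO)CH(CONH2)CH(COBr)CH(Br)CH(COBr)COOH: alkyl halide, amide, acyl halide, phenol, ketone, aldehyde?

phenol

amide: present (CH2CONHCH2 — –C(=O)–N– linkage → amide (the N is not an amine)).
aldehyde: present (CH(CHO) — pendant –CHO: carbonyl C bonded to C and H → aldehyde).
alkyl halide: present (CH(Br) — halogen on an sp³ carbon → alkyl halide).
acyl halide: present (CH(COBr) — pendant –C(=O)X: carbonyl C bonded to C and halogen → acyl halide).
ketone: present (CH(COCH3) — pendant –COCH3: carbonyl C bonded to two carbons → ketone).
phenol: absent. In HOCH2, the –OH is on an sp³ carbon, not on an aromatic ring, so it is an alcohol.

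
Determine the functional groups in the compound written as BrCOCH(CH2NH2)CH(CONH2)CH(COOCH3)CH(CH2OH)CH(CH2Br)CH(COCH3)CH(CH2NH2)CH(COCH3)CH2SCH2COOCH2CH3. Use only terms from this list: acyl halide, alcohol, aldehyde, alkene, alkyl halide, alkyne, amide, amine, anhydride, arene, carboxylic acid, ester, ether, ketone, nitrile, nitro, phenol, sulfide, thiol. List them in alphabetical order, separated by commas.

–C(=O)Br: carbonyl C bonded to C and to a halogen → acyl halide (not alkyl halide).
pendant –CH2NH2: N on sp³ C, no adjacent C=O → amine.
pendant –CONH2: carbonyl C bonded to C and N → amide.
pendant –COOCH3: carbonyl C bonded to C and –OCH3 → ester.
pendant –CH2OH on an sp³ backbone C → alcohol.
pendant –CH2X: halogen on sp³ carbon → alkyl halide.
pendant –COCH3: carbonyl C bonded to two carbons → ketone.
pendant –CH2NH2: N on sp³ C, no adjacent C=O → amine.
pendant –COCH3: carbonyl C bonded to two carbons → ketone.
C–S–C linkage → sulfide (thioether).
–C(=O)OCH2CH3: carbonyl C bonded to C and to –OEt → ester.

acyl halide, alcohol, alkyl halide, amide, amine, ester, ketone, sulfide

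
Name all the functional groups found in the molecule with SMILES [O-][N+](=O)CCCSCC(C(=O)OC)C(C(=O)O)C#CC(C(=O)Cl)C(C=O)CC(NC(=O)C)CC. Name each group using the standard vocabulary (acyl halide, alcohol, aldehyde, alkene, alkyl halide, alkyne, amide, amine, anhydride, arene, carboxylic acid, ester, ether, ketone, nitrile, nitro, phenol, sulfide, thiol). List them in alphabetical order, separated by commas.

–NO2 on carbon → nitro group.
C–S–C linkage → sulfide (thioether).
pendant –COOCH3: carbonyl C bonded to C and –OCH3 → ester.
pendant –COOH: carbonyl C bonded to C and –OH → carboxylic acid.
C≡C triple bond → alkyne.
pendant –C(=O)X: carbonyl C bonded to C and halogen → acyl halide.
pendant –CHO: carbonyl C bonded to C and H → aldehyde.
pendant –NHC(=O)CH3: N bonded to a carbonyl → amide (not amine).

acyl halide, aldehyde, alkyne, amide, carboxylic acid, ester, nitro, sulfide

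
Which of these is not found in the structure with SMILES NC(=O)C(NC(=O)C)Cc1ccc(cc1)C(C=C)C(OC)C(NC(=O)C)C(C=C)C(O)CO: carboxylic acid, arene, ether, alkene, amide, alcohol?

alkene: present (CH(CH=CH2) — pendant –CH=CH2: C=C double bond → alkene).
alcohol: present (CH(OH) — –OH on an sp³ carbon → alcohol (secondary)).
ether: present (CH(OCH3) — pendant –OCH3: C–O–C with sp³ C, no adjacent C=O → ether).
amide: present (H2NCO — –C(=O)NH2: carbonyl C bonded to C and to N → amide (the N is not a separate amine)).
arene: present (C6H4 — para-disubstituted benzene ring → arene).
carboxylic acid: absent. In each of H2NCO and CH(NHCOCH3), the carbonyl is bonded to nitrogen, not to –OH; that is an amide.

carboxylic acid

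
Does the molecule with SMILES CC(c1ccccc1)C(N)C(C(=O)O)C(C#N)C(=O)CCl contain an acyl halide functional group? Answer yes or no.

pendant –C6H5: benzene ring → arene.
–NH2 on an sp³ carbon with no adjacent C=O → amine.
pendant –COOH: carbonyl C bonded to C and –OH → carboxylic acid.
pendant –C≡N: nitrile.
–C(=O)– with carbon on both sides → ketone.
halogen on an sp³ carbon → alkyl halide.
The groups actually present are: alkyl halide, amine, arene, carboxylic acid, ketone, nitrile.

no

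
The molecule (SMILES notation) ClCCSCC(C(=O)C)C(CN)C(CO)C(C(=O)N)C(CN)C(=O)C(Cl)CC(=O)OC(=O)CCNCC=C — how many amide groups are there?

1

Taking each segment in turn:
  ClCH2: halogen on an sp³ carbon → alkyl halide.
  CH2SCH2: C–S–C linkage → sulfide (thioether).
  CH(COCH3): pendant –COCH3: carbonyl C bonded to two carbons → ketone.
  CH(CH2NH2): pendant –CH2NH2: N on sp³ C, no adjacent C=O → amine.
  CH(CH2OH): pendant –CH2OH on an sp³ backbone C → alcohol.
  CH(CONH2): pendant –CONH2: carbonyl C bonded to C and N → amide.
  CH(CH2NH2): pendant –CH2NH2: N on sp³ C, no adjacent C=O → amine.
  CO: –C(=O)– with carbon on both sides → ketone.
  CH(Cl): halogen on an sp³ carbon → alkyl halide.
  CH2CO-O-COCH2: two acyl groups sharing one oxygen, –C(=O)–O–C(=O)– → anhydride.
  CH2NHCH2: C–N–C with sp³ carbons and no adjacent C=O → amine (secondary).
  CH=CH2: C=C double bond → alkene.
Amide appears at: CH(CONH2) → 1.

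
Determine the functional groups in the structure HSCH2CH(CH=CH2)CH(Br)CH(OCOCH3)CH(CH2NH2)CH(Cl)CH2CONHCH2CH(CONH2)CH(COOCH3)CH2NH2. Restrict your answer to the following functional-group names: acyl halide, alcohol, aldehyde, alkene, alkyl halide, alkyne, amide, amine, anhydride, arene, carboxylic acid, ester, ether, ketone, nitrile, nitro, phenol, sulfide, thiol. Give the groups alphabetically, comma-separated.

Taking each segment in turn:
  HSCH2: –SH on an sp³ carbon → thiol.
  CH(CH=CH2): pendant –CH=CH2: C=C double bond → alkene.
  CH(Br): halogen on an sp³ carbon → alkyl halide.
  CH(OCOCH3): pendant –OC(=O)CH3: an acyloxy group → ester.
  CH(CH2NH2): pendant –CH2NH2: N on sp³ C, no adjacent C=O → amine.
  CH(Cl): halogen on an sp³ carbon → alkyl halide.
  CH2CONHCH2: –C(=O)–N– linkage → amide (the N is not an amine).
  CH(CONH2): pendant –CONH2: carbonyl C bonded to C and N → amide.
  CH(COOCH3): pendant –COOCH3: carbonyl C bonded to C and –OCH3 → ester.
  CH2NH2: –NH2 on an sp³ carbon with no adjacent C=O → amine.

alkene, alkyl halide, amide, amine, ester, thiol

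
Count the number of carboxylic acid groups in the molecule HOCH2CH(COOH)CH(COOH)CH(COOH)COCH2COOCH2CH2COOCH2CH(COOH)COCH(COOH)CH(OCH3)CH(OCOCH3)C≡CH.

5

Taking each segment in turn:
  HOCH2: HO– on an sp³ carbon → alcohol.
  CH(COOH): pendant –COOH: carbonyl C bonded to C and –OH → carboxylic acid.
  CH(COOH): pendant –COOH: carbonyl C bonded to C and –OH → carboxylic acid.
  CH(COOH): pendant –COOH: carbonyl C bonded to C and –OH → carboxylic acid.
  CO: –C(=O)– with carbon on both sides → ketone.
  CH2COOCH2: –C(=O)–O–C with C on the carbonyl side → ester.
  CH2COOCH2: –C(=O)–O–C with C on the carbonyl side → ester.
  CH(COOH): pendant –COOH: carbonyl C bonded to C and –OH → carboxylic acid.
  CO: –C(=O)– with carbon on both sides → ketone.
  CH(COOH): pendant –COOH: carbonyl C bonded to C and –OH → carboxylic acid.
  CH(OCH3): pendant –OCH3: C–O–C with sp³ C, no adjacent C=O → ether.
  CH(OCOCH3): pendant –OC(=O)CH3: an acyloxy group → ester.
  C≡CH: C≡C triple bond → alkyne.
Carboxylic acid appears at: CH(COOH), CH(COOH), CH(COOH), CH(COOH), CH(COOH) → 5.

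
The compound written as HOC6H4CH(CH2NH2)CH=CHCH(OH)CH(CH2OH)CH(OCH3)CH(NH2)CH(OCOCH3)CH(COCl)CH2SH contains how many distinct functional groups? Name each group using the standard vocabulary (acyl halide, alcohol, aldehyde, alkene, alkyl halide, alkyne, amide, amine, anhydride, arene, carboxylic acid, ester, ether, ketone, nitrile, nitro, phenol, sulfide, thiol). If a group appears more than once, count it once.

Reading the structure from left to right:
  HOC6H4: –OH attached directly to an aromatic ring → phenol (not alcohol); the ring itself is an arene.
  CH(CH2NH2): pendant –CH2NH2: N on sp³ C, no adjacent C=O → amine.
  CH=CH: C=C double bond → alkene.
  CH(OH): –OH on an sp³ carbon → alcohol (secondary).
  CH(CH2OH): pendant –CH2OH on an sp³ backbone C → alcohol.
  CH(OCH3): pendant –OCH3: C–O–C with sp³ C, no adjacent C=O → ether.
  CH(NH2): –NH2 on an sp³ carbon with no adjacent C=O → amine.
  CH(OCOCH3): pendant –OC(=O)CH3: an acyloxy group → ester.
  CH(COCl): pendant –C(=O)X: carbonyl C bonded to C and halogen → acyl halide.
  CH2SH: –SH on an sp³ carbon → thiol.
Distinct types present: acyl halide, alcohol, alkene, amine, arene, ester, ether, phenol, thiol.

9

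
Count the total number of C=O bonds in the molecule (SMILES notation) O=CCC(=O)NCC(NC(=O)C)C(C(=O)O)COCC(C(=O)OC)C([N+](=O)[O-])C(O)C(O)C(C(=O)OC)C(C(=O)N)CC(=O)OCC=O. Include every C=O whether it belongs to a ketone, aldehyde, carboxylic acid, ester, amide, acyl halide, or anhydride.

9

OHC: aldehyde, 1 C=O (running total 1).
CH2CONHCH2: amide, 1 C=O (running total 2).
CH(NHCOCH3): amide, 1 C=O (running total 3).
CH(COOH): carboxylic acid, 1 C=O (running total 4).
CH(COOCH3): ester, 1 C=O (running total 5).
CH(COOCH3): ester, 1 C=O (running total 6).
CH(CONH2): amide, 1 C=O (running total 7).
CH2COOCH2: ester, 1 C=O (running total 8).
CHO: aldehyde, 1 C=O (running total 9).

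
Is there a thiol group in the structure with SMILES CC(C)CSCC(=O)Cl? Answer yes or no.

no

Reading the structure from left to right:
  CH2SCH2: C–S–C linkage → sulfide (thioether).
  COCl: –C(=O)Cl: carbonyl C bonded to C and to a halogen → acyl halide (not alkyl halide).
The groups actually present are: acyl halide, sulfide.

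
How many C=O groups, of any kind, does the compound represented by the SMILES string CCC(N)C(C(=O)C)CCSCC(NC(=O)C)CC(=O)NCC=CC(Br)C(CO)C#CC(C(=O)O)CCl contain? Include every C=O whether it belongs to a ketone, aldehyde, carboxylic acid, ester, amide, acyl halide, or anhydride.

CH(COCH3): ketone, 1 C=O (running total 1).
CH(NHCOCH3): amide, 1 C=O (running total 2).
CH2CONHCH2: amide, 1 C=O (running total 3).
CH(COOH): carboxylic acid, 1 C=O (running total 4).

4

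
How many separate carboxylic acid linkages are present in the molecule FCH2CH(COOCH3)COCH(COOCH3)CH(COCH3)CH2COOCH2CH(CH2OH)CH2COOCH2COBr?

0

halogen on an sp³ carbon → alkyl halide.
pendant –COOCH3: carbonyl C bonded to C and –OCH3 → ester.
–C(=O)– with carbon on both sides → ketone.
pendant –COOCH3: carbonyl C bonded to C and –OCH3 → ester.
pendant –COCH3: carbonyl C bonded to two carbons → ketone.
–C(=O)–O–C with C on the carbonyl side → ester.
pendant –CH2OH on an sp³ backbone C → alcohol.
–C(=O)–O–C with C on the carbonyl side → ester.
–C(=O)Br: carbonyl C bonded to C and to a halogen → acyl halide (not alkyl halide).
No segment is a carboxylic acid: CH(COOCH3) is ester, not carboxylic acid; CH(COOCH3) is ester, not carboxylic acid; CH2COOCH2 is ester, not carboxylic acid. → 0.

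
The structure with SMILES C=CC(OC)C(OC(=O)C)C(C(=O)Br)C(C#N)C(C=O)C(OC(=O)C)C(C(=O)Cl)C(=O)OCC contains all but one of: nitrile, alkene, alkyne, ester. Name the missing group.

nitrile: present (CH(CN) — pendant –C≡N: nitrile).
alkene: present (CH2=CH — C=C double bond → alkene).
ester: present (CH(OCOCH3) — pendant –OC(=O)CH3: an acyloxy group → ester).
alkyne: absent. In CH(CN), the triple bond is C≡N, not C≡C, so it is a nitrile.

alkyne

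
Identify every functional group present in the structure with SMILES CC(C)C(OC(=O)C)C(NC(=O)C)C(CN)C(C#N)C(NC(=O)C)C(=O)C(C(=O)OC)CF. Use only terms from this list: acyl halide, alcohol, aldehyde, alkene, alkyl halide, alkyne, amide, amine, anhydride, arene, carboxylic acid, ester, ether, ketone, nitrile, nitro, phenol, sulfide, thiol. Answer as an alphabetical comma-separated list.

alkyl halide, amide, amine, ester, ketone, nitrile

pendant –OC(=O)CH3: an acyloxy group → ester.
pendant –NHC(=O)CH3: N bonded to a carbonyl → amide (not amine).
pendant –CH2NH2: N on sp³ C, no adjacent C=O → amine.
pendant –C≡N: nitrile.
pendant –NHC(=O)CH3: N bonded to a carbonyl → amide (not amine).
–C(=O)– with carbon on both sides → ketone.
pendant –COOCH3: carbonyl C bonded to C and –OCH3 → ester.
halogen on an sp³ carbon → alkyl halide.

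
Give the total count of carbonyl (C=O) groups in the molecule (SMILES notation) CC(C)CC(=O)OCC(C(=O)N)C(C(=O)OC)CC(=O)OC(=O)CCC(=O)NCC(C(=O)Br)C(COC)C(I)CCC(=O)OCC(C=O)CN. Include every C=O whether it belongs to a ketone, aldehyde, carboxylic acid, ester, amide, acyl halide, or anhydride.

9

CH2COOCH2: ester, 1 C=O (running total 1).
CH(CONH2): amide, 1 C=O (running total 2).
CH(COOCH3): ester, 1 C=O (running total 3).
CH2CO-O-COCH2: anhydride, 2 C=O (running total 5).
CH2CONHCH2: amide, 1 C=O (running total 6).
CH(COBr): acyl halide, 1 C=O (running total 7).
CH2COOCH2: ester, 1 C=O (running total 8).
CH(CHO): aldehyde, 1 C=O (running total 9).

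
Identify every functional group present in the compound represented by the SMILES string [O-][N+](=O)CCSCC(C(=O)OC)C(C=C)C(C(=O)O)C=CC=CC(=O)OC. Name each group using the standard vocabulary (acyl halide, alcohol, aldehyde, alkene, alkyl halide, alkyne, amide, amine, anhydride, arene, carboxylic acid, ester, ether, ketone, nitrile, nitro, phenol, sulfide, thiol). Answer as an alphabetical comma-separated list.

alkene, carboxylic acid, ester, nitro, sulfide

–NO2 on carbon → nitro group.
C–S–C linkage → sulfide (thioether).
pendant –COOCH3: carbonyl C bonded to C and –OCH3 → ester.
pendant –CH=CH2: C=C double bond → alkene.
pendant –COOH: carbonyl C bonded to C and –OH → carboxylic acid.
C=C double bond → alkene.
C=C double bond → alkene.
–C(=O)OCH3: carbonyl C bonded to C and to –OCH3 → ester (not ketone + ether).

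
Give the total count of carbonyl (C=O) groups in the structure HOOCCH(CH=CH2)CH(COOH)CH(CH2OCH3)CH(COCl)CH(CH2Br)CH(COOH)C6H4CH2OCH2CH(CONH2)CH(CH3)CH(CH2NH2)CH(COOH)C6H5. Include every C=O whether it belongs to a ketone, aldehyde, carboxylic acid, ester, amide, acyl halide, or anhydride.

HOOC: carboxylic acid, 1 C=O (running total 1).
CH(COOH): carboxylic acid, 1 C=O (running total 2).
CH(COCl): acyl halide, 1 C=O (running total 3).
CH(COOH): carboxylic acid, 1 C=O (running total 4).
CH(CONH2): amide, 1 C=O (running total 5).
CH(COOH): carboxylic acid, 1 C=O (running total 6).

6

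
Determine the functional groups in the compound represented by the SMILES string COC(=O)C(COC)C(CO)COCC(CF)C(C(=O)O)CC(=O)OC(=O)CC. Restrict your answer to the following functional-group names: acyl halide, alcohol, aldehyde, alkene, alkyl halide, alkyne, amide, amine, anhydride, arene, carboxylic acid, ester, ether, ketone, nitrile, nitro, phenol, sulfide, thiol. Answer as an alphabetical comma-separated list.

alcohol, alkyl halide, anhydride, carboxylic acid, ester, ether

CH3O–C(=O)–: carbonyl C bonded to C and to –OCH3 → ester (not ketone + ether).
pendant –CH2OCH3: C–O–C linkage → ether.
pendant –CH2OH on an sp³ backbone C → alcohol.
C–O–C with sp³ carbons on both sides and no adjacent C=O → ether.
pendant –CH2X: halogen on sp³ carbon → alkyl halide.
pendant –COOH: carbonyl C bonded to C and –OH → carboxylic acid.
two acyl groups sharing one oxygen, –C(=O)–O–C(=O)– → anhydride.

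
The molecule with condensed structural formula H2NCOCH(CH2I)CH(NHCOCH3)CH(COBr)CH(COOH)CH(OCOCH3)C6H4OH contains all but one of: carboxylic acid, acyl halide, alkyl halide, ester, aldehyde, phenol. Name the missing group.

acyl halide: present (CH(COBr) — pendant –C(=O)X: carbonyl C bonded to C and halogen → acyl halide).
phenol: present (C6H4OH — –OH attached directly to an aromatic ring → phenol (not alcohol); the ring itself is an arene).
alkyl halide: present (CH(CH2I) — pendant –CH2X: halogen on sp³ carbon → alkyl halide).
carboxylic acid: present (CH(COOH) — pendant –COOH: carbonyl C bonded to C and –OH → carboxylic acid).
ester: present (CH(OCOCH3) — pendant –OC(=O)CH3: an acyloxy group → ester).
aldehyde: absent. In CH(COOH), the carbonyl carbon bears –OH, not –H, so it is a carboxylic acid.

aldehyde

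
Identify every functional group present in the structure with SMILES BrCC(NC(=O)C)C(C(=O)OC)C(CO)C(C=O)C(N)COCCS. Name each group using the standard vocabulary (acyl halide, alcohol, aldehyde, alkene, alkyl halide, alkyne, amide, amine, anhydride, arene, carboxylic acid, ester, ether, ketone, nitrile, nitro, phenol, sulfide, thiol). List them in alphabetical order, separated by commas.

Reading the structure from left to right:
  BrCH2: halogen on an sp³ carbon → alkyl halide.
  CH(NHCOCH3): pendant –NHC(=O)CH3: N bonded to a carbonyl → amide (not amine).
  CH(COOCH3): pendant –COOCH3: carbonyl C bonded to C and –OCH3 → ester.
  CH(CH2OH): pendant –CH2OH on an sp³ backbone C → alcohol.
  CH(CHO): pendant –CHO: carbonyl C bonded to C and H → aldehyde.
  CH(NH2): –NH2 on an sp³ carbon with no adjacent C=O → amine.
  CH2OCH2: C–O–C with sp³ carbons on both sides and no adjacent C=O → ether.
  CH2SH: –SH on an sp³ carbon → thiol.

alcohol, aldehyde, alkyl halide, amide, amine, ester, ether, thiol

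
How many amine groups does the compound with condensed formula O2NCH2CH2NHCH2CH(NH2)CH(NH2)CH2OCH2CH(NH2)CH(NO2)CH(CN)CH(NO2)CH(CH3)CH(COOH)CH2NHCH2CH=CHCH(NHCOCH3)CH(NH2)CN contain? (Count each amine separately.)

6

Working along the chain:
  O2NCH2: –NO2 on carbon → nitro group.
  CH2NHCH2: C–N–C with sp³ carbons and no adjacent C=O → amine (secondary).
  CH(NH2): –NH2 on an sp³ carbon with no adjacent C=O → amine.
  CH(NH2): –NH2 on an sp³ carbon with no adjacent C=O → amine.
  CH2OCH2: C–O–C with sp³ carbons on both sides and no adjacent C=O → ether.
  CH(NH2): –NH2 on an sp³ carbon with no adjacent C=O → amine.
  CH(NO2): –NO2 on an sp³ carbon → nitro (the N=O is not a carbonyl).
  CH(CN): pendant –C≡N: nitrile.
  CH(NO2): –NO2 on an sp³ carbon → nitro (the N=O is not a carbonyl).
  CH(COOH): pendant –COOH: carbonyl C bonded to C and –OH → carboxylic acid.
  CH2NHCH2: C–N–C with sp³ carbons and no adjacent C=O → amine (secondary).
  CH=CH: C=C double bond → alkene.
  CH(NHCOCH3): pendant –NHC(=O)CH3: N bonded to a carbonyl → amide (not amine).
  CH(NH2): –NH2 on an sp³ carbon with no adjacent C=O → amine.
  CN: –C≡N: carbon triple-bonded to nitrogen → nitrile.
Amine appears at: CH2NHCH2, CH(NH2), CH(NH2), CH(NH2), CH2NHCH2, CH(NH2) → 6.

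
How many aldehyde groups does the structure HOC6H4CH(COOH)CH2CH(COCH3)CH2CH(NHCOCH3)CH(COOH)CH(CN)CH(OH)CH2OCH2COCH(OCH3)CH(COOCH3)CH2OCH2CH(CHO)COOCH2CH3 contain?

Taking each segment in turn:
  HOC6H4: –OH attached directly to an aromatic ring → phenol (not alcohol); the ring itself is an arene.
  CH(COOH): pendant –COOH: carbonyl C bonded to C and –OH → carboxylic acid.
  CH(COCH3): pendant –COCH3: carbonyl C bonded to two carbons → ketone.
  CH(NHCOCH3): pendant –NHC(=O)CH3: N bonded to a carbonyl → amide (not amine).
  CH(COOH): pendant –COOH: carbonyl C bonded to C and –OH → carboxylic acid.
  CH(CN): pendant –C≡N: nitrile.
  CH(OH): –OH on an sp³ carbon → alcohol (secondary).
  CH2OCH2: C–O–C with sp³ carbons on both sides and no adjacent C=O → ether.
  CO: –C(=O)– with carbon on both sides → ketone.
  CH(OCH3): pendant –OCH3: C–O–C with sp³ C, no adjacent C=O → ether.
  CH(COOCH3): pendant –COOCH3: carbonyl C bonded to C and –OCH3 → ester.
  CH2OCH2: C–O–C with sp³ carbons on both sides and no adjacent C=O → ether.
  CH(CHO): pendant –CHO: carbonyl C bonded to C and H → aldehyde.
  COOCH2CH3: –C(=O)OCH2CH3: carbonyl C bonded to C and to –OEt → ester.
Aldehyde appears at: CH(CHO) → 1.

1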